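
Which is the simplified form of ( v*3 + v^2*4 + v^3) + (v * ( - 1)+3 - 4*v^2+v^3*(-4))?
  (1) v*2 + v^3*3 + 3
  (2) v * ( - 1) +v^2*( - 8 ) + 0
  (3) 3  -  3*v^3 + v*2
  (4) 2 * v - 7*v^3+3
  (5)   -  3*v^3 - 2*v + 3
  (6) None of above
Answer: 3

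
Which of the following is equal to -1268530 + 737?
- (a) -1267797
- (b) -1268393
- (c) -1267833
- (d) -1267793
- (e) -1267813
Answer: d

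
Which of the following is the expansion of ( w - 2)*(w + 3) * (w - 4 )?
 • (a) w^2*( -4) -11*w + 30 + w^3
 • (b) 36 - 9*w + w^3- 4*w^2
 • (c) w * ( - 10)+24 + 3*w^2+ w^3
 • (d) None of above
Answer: d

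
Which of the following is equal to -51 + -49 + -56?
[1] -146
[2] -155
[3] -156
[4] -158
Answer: 3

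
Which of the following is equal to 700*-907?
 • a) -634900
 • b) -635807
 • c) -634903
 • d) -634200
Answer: a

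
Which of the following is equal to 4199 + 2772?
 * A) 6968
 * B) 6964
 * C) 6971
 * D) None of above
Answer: C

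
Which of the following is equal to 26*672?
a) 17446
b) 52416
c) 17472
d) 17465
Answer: c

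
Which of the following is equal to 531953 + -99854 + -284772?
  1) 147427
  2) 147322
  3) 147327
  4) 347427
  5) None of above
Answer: 3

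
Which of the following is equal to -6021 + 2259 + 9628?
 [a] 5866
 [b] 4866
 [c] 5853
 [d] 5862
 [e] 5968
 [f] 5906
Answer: a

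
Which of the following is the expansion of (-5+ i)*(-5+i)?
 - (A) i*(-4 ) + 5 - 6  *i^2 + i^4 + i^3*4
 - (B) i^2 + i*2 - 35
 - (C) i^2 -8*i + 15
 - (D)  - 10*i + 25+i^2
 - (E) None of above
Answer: D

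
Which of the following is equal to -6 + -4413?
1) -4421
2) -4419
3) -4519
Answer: 2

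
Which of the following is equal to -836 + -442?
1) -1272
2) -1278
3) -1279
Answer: 2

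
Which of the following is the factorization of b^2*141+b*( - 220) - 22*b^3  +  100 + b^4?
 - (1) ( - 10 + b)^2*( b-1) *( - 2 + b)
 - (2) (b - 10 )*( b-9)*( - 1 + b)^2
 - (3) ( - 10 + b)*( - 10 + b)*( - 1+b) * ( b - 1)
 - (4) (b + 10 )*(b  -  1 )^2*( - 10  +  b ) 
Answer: 3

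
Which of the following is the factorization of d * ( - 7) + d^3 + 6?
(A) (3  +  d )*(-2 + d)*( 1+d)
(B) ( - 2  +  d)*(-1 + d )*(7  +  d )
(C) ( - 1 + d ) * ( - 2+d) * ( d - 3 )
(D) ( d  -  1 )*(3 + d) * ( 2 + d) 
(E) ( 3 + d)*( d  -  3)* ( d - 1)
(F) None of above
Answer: F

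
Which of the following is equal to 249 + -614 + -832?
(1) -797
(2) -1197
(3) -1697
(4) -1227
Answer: 2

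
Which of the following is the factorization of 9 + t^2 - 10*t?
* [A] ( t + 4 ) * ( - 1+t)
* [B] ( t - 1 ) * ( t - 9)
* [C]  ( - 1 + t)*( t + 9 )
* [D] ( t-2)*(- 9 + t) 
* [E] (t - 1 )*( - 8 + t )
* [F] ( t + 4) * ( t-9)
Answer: B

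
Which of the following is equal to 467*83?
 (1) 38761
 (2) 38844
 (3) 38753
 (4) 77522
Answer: 1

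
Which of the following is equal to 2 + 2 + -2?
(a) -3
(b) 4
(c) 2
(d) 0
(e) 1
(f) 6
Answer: c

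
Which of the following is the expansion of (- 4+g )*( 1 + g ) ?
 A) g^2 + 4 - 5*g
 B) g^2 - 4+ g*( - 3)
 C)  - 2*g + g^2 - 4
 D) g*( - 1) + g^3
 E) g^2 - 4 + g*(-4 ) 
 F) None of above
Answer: B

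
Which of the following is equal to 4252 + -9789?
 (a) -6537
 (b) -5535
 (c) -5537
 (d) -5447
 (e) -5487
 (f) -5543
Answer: c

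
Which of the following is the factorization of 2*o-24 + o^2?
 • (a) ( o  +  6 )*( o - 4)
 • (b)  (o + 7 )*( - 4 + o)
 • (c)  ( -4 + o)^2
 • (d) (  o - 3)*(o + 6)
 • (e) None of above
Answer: a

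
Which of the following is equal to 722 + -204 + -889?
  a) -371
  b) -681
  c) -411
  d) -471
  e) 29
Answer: a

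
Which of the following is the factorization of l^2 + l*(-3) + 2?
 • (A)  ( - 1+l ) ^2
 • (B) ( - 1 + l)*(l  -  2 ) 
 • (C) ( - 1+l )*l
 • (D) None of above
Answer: B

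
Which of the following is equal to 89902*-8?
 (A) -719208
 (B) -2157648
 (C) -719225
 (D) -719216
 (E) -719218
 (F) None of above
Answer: D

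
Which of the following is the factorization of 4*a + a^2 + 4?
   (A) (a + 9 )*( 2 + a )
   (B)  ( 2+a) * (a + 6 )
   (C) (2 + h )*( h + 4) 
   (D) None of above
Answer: D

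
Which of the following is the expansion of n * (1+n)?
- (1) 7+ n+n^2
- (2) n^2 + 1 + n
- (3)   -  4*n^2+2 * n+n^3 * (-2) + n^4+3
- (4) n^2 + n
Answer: 4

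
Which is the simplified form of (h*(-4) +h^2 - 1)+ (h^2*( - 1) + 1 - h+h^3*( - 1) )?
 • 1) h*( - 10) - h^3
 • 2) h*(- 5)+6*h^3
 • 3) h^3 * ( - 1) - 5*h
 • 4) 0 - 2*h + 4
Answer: 3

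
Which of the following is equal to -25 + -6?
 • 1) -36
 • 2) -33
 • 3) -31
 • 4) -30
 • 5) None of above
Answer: 3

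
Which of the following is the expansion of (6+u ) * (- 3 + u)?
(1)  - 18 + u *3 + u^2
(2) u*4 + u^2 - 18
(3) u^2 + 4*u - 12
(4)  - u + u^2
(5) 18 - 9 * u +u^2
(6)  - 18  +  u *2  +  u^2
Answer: 1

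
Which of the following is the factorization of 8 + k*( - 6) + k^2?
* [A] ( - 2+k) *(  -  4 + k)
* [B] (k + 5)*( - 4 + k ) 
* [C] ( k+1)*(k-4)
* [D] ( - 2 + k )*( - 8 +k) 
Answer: A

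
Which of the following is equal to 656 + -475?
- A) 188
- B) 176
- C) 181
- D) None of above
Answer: C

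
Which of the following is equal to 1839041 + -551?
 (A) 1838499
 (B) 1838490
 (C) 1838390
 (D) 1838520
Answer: B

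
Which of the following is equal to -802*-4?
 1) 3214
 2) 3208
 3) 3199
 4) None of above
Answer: 2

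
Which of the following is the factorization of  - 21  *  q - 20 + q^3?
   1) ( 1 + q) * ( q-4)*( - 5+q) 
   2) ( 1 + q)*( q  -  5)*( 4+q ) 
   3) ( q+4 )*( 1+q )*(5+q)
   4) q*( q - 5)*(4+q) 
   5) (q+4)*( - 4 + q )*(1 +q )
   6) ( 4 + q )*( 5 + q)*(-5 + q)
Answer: 2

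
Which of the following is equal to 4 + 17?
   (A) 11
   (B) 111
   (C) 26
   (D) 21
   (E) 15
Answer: D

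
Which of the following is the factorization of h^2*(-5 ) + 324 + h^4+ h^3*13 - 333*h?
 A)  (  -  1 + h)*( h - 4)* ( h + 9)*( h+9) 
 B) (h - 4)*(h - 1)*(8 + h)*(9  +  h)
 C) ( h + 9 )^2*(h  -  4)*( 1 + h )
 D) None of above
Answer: A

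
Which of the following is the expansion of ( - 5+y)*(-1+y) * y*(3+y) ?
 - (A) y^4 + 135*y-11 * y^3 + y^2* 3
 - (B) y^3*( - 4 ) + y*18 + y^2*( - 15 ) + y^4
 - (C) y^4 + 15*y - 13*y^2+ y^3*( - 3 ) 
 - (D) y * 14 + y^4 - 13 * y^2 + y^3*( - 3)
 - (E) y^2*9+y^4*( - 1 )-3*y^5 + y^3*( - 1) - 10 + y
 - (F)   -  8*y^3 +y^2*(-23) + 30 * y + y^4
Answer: C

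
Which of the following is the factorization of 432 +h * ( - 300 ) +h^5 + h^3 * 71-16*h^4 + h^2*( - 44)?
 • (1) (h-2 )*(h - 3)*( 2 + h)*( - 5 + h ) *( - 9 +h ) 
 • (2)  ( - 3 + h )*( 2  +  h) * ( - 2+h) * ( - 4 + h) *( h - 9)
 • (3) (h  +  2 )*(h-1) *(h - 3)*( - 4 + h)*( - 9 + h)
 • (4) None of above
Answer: 2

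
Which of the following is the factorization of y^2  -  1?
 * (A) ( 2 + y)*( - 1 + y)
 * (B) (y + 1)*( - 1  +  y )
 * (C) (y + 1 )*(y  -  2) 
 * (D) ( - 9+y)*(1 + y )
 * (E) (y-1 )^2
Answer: B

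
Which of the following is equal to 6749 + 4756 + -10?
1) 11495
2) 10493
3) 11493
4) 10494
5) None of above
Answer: 1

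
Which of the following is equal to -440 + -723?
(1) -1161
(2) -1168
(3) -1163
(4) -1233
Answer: 3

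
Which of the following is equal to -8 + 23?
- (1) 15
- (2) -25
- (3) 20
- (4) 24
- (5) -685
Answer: 1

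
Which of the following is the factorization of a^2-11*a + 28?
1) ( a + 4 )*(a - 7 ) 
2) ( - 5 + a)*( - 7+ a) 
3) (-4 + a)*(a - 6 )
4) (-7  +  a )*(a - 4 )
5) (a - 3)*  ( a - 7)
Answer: 4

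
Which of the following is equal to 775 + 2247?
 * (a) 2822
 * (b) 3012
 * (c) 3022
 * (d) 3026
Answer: c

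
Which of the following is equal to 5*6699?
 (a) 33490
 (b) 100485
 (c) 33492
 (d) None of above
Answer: d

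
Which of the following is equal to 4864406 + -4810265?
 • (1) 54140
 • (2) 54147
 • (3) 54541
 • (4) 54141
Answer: 4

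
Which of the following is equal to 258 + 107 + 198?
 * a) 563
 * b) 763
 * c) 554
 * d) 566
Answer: a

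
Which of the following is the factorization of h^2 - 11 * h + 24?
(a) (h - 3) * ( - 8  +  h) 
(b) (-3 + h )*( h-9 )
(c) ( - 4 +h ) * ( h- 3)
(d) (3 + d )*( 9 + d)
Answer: a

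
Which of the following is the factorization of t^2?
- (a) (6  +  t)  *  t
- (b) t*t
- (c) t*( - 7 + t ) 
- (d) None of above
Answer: b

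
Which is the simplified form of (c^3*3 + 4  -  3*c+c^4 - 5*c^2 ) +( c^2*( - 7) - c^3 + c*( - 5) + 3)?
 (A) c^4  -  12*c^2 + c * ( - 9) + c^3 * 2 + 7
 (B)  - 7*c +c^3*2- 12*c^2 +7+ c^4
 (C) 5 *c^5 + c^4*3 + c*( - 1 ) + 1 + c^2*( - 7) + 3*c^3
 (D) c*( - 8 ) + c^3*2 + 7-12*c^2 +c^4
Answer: D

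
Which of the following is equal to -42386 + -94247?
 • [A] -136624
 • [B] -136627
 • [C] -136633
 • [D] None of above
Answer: C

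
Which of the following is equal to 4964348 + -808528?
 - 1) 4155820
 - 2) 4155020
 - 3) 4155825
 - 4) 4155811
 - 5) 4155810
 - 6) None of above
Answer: 1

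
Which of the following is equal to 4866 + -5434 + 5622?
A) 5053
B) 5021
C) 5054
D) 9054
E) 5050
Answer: C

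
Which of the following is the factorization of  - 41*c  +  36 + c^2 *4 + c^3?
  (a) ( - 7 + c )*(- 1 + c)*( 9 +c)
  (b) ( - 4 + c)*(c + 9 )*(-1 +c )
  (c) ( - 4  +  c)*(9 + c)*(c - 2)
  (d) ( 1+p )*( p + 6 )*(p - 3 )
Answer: b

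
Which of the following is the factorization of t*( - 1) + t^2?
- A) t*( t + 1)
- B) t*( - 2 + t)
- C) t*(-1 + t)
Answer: C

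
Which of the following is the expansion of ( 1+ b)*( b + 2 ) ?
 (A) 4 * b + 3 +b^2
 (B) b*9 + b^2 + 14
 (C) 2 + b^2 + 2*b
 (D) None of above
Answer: D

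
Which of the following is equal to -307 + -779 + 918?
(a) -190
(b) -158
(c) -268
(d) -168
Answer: d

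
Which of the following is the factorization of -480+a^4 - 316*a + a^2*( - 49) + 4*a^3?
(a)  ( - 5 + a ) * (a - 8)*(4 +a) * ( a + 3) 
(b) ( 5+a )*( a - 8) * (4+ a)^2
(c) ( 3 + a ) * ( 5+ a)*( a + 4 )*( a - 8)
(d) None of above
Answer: c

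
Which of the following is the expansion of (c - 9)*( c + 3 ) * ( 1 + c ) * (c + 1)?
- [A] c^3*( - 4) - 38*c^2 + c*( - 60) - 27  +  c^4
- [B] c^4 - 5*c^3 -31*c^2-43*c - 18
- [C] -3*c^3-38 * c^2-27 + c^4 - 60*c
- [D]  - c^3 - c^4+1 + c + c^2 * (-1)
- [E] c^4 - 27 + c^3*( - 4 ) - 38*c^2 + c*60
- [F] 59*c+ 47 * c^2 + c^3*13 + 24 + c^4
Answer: A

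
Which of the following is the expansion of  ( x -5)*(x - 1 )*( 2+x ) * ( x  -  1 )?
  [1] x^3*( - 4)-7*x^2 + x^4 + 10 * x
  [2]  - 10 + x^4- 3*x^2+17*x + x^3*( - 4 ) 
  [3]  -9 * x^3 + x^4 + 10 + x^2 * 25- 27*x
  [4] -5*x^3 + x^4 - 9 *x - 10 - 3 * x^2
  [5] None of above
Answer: 5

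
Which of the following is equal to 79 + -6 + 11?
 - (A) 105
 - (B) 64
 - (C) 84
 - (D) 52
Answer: C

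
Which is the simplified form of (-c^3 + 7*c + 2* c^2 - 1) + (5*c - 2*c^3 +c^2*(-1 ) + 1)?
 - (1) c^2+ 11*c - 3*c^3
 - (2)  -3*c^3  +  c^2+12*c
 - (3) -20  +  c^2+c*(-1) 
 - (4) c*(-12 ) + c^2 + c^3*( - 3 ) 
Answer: 2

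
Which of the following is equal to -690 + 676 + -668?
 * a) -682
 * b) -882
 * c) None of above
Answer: a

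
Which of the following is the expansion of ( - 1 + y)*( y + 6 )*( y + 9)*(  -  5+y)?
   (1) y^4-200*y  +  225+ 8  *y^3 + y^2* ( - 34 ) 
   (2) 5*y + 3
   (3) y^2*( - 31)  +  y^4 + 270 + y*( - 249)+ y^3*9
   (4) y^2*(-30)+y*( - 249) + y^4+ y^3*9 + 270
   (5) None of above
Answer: 3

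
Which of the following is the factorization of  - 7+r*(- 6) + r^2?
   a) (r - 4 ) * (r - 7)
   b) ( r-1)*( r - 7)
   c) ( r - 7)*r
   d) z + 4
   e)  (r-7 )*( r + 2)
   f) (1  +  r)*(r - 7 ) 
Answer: f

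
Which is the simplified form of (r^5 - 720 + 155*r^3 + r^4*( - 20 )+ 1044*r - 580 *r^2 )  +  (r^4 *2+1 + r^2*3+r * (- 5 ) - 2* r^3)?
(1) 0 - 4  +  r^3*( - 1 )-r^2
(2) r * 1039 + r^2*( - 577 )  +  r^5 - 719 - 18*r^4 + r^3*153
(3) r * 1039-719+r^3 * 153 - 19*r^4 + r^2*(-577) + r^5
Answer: 2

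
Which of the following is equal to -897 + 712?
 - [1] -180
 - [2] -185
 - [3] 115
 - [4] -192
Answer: 2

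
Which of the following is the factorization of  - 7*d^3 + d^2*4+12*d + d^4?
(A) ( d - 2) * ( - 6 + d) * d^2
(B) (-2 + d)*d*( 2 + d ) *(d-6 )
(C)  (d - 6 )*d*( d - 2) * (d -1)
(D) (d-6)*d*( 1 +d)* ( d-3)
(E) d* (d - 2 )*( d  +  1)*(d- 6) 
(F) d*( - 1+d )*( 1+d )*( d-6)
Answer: E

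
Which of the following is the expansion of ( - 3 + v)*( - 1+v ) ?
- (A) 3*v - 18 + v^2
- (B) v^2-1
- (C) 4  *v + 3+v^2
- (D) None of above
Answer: D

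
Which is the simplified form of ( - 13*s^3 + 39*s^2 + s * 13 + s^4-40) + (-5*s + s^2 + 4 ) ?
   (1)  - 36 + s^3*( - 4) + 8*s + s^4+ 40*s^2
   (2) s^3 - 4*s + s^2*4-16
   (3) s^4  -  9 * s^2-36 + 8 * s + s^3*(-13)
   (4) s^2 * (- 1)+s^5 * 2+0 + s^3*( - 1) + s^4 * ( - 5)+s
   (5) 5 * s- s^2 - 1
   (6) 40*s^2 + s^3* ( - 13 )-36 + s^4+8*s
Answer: 6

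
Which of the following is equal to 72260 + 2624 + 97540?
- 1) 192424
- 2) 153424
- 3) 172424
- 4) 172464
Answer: 3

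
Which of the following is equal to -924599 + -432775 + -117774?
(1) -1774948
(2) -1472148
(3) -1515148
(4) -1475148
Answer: 4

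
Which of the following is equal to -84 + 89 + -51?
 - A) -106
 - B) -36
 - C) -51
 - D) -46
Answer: D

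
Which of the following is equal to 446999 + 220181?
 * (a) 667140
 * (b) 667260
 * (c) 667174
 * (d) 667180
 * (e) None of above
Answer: d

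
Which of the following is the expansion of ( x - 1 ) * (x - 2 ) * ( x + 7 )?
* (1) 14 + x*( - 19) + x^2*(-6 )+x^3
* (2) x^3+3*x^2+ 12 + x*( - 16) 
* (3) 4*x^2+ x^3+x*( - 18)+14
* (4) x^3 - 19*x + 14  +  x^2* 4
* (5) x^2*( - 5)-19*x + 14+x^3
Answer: 4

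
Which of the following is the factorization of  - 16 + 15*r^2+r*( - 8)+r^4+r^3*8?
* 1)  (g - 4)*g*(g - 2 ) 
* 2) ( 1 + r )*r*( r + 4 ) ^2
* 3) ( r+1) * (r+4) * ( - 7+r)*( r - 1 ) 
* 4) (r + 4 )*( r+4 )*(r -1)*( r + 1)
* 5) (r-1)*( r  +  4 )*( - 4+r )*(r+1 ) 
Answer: 4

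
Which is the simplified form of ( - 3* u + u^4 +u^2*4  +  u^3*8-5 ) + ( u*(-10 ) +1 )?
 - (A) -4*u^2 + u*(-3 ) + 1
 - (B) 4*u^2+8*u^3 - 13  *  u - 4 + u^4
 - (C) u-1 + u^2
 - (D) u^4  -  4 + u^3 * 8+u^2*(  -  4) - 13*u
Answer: B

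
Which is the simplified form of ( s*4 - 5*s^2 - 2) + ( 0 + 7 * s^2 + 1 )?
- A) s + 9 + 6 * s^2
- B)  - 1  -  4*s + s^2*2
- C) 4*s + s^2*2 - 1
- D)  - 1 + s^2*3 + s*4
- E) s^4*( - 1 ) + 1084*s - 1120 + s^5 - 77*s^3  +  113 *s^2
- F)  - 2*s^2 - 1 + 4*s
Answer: C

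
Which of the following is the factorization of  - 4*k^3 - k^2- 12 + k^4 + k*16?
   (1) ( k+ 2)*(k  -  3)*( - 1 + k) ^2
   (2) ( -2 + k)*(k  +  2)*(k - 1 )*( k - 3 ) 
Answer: 2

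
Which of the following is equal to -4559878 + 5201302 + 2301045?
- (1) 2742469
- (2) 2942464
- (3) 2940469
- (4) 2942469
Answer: 4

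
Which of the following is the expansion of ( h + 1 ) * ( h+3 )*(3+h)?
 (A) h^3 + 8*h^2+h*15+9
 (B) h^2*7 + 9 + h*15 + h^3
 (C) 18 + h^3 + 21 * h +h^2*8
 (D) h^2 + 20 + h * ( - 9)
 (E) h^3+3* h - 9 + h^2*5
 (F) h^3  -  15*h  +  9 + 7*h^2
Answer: B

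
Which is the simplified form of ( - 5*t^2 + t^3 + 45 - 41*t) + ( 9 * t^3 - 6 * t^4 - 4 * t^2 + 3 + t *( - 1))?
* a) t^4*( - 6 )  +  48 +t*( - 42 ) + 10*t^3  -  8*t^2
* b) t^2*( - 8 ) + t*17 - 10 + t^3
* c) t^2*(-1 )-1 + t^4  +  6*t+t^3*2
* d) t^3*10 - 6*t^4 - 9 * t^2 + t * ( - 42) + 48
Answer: d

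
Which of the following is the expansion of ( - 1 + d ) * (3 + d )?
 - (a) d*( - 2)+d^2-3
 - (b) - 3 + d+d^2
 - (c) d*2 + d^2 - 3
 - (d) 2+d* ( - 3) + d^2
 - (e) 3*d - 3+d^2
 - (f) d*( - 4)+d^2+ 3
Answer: c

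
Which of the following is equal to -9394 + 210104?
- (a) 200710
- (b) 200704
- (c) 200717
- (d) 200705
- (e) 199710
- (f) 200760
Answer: a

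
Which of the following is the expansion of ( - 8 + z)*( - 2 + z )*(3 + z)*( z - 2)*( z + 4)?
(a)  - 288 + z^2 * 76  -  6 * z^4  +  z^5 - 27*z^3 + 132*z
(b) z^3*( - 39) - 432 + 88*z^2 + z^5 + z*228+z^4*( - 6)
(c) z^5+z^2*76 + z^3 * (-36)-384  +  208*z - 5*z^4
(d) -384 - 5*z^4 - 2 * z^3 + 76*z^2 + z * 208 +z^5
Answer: c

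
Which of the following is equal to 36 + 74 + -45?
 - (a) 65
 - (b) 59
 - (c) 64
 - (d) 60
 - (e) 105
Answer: a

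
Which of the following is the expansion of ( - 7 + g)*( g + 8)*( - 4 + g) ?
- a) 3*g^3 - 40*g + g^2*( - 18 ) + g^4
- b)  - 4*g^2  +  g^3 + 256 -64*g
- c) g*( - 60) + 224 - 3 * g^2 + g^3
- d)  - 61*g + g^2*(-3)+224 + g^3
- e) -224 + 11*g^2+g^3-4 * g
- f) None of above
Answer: c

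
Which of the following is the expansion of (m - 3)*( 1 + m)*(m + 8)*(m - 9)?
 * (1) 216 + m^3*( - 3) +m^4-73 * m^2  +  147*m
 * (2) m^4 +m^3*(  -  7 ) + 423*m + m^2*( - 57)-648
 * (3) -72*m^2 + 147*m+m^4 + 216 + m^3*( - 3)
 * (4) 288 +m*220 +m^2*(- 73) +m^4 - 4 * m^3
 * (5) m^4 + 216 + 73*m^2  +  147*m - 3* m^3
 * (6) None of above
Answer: 1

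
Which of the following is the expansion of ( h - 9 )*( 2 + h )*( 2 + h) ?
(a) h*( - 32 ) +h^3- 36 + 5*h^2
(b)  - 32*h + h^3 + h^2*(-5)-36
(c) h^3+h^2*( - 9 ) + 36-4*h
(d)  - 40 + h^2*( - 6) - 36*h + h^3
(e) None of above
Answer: b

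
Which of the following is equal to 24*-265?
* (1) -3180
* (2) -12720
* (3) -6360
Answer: 3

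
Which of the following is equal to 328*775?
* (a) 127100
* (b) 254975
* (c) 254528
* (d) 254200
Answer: d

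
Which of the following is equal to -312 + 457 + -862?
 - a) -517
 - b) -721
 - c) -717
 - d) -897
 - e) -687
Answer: c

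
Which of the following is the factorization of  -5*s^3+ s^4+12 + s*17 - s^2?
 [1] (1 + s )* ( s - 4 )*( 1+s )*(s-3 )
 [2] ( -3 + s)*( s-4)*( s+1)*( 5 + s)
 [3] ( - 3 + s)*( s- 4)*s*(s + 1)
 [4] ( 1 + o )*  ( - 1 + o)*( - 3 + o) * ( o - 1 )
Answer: 1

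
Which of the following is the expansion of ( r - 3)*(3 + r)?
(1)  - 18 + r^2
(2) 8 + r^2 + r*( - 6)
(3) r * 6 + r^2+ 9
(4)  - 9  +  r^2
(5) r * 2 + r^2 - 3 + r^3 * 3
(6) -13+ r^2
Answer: 4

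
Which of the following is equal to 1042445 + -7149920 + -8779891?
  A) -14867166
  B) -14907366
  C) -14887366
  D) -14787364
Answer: C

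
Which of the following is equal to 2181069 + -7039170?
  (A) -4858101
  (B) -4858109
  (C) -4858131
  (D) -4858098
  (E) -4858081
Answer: A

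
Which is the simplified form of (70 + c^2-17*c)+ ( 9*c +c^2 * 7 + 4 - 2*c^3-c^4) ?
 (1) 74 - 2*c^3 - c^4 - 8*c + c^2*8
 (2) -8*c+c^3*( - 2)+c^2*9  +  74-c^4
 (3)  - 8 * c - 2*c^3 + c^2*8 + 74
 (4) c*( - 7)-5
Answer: 1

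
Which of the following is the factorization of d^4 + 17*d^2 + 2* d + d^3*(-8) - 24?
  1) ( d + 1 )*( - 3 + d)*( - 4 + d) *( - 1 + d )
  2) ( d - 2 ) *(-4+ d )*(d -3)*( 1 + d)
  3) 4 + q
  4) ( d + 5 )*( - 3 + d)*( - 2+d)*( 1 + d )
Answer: 2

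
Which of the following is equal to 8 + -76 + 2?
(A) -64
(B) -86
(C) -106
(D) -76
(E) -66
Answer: E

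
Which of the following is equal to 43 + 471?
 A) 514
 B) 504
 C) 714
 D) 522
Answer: A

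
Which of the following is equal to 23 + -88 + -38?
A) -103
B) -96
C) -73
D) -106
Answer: A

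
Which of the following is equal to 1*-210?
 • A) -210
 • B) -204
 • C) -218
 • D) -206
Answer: A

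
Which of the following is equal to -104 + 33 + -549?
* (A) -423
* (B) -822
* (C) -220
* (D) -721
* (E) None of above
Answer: E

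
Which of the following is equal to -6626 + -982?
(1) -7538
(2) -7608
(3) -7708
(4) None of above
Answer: 2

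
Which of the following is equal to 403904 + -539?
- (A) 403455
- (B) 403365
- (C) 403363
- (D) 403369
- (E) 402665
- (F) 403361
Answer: B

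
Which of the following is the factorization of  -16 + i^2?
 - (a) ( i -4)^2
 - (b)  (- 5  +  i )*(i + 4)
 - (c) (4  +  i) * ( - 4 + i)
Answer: c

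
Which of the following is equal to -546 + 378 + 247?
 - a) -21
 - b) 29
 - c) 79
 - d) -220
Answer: c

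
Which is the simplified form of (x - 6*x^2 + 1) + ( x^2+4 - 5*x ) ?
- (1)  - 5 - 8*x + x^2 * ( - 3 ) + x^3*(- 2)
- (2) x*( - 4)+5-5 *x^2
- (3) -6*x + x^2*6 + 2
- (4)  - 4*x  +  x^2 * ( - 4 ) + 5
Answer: 2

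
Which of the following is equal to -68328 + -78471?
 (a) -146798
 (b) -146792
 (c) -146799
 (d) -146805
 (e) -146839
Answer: c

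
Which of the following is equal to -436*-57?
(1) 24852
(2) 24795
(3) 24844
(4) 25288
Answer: 1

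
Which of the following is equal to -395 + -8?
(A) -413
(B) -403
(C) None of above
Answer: B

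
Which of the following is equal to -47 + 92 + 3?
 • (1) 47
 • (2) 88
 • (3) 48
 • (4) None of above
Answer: 3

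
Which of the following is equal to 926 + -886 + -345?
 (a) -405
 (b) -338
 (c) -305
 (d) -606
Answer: c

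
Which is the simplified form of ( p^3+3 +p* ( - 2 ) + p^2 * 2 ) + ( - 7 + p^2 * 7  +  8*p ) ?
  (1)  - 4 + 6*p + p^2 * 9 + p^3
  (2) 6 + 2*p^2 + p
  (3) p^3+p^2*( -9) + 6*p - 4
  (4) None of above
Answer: 1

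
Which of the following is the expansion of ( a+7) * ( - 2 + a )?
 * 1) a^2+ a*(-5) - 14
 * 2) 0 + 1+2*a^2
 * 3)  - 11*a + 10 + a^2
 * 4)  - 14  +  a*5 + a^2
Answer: 4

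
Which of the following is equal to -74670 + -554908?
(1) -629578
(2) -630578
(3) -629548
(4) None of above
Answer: 1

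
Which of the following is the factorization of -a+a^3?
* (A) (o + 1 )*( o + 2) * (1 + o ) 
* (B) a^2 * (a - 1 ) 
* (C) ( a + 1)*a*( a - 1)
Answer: C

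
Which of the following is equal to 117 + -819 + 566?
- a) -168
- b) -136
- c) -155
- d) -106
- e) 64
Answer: b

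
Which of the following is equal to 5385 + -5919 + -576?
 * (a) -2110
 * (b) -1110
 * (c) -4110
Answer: b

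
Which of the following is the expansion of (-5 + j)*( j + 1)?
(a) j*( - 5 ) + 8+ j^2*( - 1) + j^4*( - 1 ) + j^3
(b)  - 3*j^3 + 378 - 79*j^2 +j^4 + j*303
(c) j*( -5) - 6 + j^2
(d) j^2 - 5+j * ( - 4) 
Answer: d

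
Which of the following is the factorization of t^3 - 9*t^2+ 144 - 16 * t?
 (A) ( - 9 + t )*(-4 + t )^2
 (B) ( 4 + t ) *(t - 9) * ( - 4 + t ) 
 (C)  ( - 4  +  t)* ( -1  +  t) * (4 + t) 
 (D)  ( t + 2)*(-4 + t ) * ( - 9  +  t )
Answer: B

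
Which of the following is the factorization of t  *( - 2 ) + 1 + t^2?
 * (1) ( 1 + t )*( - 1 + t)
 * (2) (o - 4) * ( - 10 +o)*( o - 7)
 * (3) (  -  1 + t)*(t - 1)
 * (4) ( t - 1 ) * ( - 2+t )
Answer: 3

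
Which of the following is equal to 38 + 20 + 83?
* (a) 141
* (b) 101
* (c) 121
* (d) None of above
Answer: a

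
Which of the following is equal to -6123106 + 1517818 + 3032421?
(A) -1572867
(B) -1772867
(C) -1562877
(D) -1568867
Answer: A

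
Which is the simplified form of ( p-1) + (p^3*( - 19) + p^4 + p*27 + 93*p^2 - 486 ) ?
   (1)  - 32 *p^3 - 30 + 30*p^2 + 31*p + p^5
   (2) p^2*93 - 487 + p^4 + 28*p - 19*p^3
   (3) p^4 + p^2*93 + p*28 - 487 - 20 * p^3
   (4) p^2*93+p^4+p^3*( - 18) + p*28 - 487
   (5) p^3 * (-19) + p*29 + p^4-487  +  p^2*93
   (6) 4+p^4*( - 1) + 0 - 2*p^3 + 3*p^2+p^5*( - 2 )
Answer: 2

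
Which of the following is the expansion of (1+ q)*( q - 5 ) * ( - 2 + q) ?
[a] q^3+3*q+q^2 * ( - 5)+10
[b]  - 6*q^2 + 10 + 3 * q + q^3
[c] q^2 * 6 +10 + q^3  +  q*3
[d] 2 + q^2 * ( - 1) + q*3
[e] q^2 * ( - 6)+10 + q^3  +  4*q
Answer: b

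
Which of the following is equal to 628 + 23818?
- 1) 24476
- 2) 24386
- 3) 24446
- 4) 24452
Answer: 3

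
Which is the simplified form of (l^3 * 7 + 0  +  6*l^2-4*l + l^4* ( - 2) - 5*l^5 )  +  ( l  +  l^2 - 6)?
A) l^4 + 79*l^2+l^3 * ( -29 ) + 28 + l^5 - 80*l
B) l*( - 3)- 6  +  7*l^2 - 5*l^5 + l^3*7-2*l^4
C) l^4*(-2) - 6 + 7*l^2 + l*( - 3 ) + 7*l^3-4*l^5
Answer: B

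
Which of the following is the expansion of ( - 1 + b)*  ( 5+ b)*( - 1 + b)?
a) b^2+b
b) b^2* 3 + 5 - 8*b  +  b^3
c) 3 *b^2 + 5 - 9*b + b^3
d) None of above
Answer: c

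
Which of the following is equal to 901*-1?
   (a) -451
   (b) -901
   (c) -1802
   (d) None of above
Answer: b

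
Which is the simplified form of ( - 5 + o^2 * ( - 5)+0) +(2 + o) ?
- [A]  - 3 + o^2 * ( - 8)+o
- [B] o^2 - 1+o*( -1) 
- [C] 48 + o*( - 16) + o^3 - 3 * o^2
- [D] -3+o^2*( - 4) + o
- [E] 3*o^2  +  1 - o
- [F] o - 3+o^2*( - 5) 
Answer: F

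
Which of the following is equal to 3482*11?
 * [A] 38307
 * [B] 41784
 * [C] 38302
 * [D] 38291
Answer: C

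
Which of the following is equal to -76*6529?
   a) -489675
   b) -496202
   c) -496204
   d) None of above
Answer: c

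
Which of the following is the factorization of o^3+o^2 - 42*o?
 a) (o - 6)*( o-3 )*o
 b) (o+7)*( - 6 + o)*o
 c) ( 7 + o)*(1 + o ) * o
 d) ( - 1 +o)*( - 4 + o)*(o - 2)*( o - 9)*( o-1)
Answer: b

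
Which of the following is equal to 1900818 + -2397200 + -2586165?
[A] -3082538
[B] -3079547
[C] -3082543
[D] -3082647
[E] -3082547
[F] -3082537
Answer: E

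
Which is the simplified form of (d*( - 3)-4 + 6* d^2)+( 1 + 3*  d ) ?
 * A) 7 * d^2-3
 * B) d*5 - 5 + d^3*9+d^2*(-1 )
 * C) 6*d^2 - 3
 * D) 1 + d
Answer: C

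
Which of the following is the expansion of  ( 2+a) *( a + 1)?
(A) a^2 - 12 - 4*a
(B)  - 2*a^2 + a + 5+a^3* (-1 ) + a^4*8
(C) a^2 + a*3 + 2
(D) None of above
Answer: C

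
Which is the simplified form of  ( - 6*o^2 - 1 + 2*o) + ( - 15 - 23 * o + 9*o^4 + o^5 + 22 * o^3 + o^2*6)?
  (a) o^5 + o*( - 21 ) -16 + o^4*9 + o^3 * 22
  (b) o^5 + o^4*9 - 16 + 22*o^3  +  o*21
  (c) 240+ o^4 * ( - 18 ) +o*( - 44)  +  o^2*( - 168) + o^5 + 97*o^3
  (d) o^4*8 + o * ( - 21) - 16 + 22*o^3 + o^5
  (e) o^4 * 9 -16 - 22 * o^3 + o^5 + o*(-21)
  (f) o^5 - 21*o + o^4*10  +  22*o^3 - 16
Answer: a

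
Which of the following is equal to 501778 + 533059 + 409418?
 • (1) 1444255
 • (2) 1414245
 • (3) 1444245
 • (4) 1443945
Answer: 1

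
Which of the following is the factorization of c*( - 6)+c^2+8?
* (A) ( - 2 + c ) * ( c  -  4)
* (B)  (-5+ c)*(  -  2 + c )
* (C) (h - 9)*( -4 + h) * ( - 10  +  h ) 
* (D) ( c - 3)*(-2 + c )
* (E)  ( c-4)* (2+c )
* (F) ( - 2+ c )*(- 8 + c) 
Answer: A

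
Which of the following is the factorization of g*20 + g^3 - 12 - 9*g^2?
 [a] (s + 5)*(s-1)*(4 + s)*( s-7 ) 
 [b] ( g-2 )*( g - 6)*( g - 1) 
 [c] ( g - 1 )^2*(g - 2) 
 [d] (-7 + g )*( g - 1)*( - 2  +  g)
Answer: b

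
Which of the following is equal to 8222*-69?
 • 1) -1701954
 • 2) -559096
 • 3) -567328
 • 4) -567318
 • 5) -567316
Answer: 4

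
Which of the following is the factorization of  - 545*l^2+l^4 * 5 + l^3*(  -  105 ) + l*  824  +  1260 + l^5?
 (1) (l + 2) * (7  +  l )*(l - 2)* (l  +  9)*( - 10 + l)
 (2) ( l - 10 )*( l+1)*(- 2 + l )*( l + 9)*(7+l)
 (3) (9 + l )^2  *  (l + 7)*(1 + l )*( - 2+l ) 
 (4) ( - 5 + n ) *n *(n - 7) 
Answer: 2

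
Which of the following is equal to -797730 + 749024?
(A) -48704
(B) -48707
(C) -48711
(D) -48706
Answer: D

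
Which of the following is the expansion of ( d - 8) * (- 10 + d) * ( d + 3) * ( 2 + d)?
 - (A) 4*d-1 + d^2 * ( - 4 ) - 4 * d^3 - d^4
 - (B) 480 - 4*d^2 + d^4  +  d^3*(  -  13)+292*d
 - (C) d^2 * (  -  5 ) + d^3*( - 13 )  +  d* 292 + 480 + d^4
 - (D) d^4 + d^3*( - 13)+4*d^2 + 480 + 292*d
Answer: B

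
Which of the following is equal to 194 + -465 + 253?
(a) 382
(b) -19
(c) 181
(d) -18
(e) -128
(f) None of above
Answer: d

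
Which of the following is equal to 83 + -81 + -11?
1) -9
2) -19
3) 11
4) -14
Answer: 1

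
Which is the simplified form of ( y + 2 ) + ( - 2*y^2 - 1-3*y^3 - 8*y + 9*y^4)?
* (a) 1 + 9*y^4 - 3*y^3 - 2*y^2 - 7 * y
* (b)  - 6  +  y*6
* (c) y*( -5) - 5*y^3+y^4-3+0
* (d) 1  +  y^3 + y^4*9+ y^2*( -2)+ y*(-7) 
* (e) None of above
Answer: a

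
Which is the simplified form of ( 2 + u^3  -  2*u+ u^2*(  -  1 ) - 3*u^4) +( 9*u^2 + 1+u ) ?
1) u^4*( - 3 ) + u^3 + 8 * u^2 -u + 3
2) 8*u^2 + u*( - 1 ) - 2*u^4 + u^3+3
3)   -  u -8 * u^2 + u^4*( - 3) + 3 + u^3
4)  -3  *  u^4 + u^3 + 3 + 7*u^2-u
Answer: 1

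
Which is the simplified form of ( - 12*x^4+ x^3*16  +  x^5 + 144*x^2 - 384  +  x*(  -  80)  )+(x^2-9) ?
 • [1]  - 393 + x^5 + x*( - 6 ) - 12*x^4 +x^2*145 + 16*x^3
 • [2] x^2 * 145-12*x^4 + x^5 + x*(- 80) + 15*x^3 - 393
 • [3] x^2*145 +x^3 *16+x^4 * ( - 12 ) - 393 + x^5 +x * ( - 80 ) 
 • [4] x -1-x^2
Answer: 3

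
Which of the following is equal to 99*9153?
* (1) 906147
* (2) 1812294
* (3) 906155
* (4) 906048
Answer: 1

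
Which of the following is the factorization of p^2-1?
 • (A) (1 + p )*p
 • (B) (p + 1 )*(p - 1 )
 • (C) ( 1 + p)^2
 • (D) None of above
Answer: B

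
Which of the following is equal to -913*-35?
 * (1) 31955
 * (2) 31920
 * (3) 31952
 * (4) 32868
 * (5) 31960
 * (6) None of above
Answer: 1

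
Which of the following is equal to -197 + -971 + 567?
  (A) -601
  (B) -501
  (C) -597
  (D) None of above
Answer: A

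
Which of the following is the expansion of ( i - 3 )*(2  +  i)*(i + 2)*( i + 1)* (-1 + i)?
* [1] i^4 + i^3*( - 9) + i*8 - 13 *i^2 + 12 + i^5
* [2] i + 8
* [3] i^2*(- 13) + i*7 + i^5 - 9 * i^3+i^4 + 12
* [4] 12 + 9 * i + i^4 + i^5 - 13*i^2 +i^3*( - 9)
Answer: 1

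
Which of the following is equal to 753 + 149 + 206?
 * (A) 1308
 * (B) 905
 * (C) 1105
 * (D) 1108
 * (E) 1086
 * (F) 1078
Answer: D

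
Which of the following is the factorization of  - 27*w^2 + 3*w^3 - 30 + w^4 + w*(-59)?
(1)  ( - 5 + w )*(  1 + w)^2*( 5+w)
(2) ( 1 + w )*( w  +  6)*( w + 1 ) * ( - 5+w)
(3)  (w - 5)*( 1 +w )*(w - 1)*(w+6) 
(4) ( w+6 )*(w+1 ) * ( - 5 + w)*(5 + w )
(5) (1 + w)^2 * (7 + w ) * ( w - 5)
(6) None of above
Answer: 2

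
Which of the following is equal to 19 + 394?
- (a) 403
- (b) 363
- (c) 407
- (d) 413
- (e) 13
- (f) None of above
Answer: d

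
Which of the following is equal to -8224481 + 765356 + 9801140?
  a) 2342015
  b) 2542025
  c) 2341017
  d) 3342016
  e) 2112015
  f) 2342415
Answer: a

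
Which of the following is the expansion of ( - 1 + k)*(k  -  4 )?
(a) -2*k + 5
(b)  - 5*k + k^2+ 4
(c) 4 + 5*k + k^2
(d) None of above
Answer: b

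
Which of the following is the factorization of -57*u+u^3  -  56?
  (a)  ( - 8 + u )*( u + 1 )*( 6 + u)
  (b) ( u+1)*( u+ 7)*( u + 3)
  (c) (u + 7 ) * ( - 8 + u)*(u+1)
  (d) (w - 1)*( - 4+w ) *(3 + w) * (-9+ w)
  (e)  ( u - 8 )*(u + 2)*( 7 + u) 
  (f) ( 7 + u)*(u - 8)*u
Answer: c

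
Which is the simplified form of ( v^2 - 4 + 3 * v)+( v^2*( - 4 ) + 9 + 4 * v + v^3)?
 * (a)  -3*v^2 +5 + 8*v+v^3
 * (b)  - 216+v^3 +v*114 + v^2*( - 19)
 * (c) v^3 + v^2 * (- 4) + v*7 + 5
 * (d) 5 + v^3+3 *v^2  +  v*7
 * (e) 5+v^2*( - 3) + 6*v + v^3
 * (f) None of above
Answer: f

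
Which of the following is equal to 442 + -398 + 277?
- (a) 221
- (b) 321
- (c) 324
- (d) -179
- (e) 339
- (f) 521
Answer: b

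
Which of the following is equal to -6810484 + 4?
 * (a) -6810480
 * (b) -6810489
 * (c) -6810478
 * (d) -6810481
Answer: a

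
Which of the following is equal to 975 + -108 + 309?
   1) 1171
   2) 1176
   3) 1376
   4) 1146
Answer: 2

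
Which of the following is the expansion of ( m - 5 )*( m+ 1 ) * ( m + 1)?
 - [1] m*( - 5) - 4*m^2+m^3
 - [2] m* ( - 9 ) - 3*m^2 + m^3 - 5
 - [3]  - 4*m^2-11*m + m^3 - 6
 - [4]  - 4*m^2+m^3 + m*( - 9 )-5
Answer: 2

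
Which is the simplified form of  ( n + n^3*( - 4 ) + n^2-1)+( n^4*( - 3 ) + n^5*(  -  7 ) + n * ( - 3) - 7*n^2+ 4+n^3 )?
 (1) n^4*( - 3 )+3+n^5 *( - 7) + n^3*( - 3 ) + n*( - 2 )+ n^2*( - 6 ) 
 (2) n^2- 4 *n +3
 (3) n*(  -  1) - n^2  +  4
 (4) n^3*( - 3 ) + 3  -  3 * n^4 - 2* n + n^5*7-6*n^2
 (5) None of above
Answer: 1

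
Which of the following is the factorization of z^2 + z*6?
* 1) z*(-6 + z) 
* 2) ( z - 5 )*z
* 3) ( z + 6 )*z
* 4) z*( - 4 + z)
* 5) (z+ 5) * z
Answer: 3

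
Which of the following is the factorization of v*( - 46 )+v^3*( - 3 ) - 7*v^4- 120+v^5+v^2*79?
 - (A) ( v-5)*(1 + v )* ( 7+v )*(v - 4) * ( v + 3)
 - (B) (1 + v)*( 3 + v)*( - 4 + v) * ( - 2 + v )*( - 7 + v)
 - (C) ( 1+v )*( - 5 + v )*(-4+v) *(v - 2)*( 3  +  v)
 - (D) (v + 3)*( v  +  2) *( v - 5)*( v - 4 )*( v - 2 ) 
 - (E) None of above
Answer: C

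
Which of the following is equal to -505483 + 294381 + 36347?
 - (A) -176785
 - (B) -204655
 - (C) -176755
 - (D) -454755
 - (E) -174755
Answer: E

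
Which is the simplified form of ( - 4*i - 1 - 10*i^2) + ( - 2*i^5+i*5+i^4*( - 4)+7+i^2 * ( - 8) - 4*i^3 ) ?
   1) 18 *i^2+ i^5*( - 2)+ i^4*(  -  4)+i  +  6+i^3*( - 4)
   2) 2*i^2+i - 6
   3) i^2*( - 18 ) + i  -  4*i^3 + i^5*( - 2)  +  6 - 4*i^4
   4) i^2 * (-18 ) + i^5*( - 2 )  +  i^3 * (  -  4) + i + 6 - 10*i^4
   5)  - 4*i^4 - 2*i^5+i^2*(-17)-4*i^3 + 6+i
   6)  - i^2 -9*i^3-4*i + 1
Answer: 3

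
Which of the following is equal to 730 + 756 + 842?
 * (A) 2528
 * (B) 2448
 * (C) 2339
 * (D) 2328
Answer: D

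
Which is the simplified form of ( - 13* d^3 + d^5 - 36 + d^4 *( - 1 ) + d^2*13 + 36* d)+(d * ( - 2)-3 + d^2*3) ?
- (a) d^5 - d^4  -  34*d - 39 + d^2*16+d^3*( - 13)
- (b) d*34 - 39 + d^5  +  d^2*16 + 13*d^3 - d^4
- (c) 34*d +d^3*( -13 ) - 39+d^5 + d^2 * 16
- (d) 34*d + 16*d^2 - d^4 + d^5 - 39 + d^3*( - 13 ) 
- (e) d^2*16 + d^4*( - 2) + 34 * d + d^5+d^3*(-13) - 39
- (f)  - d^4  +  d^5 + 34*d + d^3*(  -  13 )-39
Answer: d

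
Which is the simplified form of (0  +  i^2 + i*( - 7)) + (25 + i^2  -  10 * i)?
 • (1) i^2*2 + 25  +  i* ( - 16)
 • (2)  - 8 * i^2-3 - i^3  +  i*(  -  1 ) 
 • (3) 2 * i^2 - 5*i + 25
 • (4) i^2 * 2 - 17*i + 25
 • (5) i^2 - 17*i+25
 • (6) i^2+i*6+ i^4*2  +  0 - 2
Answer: 4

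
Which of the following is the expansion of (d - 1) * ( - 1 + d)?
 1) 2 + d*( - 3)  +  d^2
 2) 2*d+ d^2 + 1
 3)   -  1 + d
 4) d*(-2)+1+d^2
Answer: 4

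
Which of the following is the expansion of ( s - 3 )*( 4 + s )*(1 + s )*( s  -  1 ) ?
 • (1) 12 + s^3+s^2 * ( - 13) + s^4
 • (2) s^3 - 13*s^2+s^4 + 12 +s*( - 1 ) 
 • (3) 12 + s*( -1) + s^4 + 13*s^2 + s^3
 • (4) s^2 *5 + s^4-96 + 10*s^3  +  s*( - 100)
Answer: 2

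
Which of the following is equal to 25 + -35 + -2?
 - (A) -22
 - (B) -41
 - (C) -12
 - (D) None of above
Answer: C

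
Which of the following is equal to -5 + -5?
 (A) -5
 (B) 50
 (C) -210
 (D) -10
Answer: D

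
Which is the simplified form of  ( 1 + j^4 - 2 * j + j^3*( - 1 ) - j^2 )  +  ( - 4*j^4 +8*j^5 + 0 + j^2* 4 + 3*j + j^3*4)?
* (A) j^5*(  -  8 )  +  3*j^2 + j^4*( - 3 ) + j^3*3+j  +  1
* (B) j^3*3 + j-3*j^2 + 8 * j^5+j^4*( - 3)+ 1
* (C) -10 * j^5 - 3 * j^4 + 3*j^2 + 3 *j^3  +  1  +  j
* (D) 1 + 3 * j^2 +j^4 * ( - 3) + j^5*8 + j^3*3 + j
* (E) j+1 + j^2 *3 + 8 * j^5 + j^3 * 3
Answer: D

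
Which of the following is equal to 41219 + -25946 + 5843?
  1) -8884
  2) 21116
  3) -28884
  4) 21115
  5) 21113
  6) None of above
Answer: 2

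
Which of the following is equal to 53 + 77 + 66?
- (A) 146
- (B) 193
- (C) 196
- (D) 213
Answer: C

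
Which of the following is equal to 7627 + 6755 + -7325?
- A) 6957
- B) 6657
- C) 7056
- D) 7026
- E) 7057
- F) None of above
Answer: E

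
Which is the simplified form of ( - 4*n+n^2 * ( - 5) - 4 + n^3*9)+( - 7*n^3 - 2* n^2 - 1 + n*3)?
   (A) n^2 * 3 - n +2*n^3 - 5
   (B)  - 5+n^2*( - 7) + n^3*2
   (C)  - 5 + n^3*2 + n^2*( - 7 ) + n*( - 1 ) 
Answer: C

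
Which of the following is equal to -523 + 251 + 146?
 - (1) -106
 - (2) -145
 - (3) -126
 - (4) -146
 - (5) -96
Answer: 3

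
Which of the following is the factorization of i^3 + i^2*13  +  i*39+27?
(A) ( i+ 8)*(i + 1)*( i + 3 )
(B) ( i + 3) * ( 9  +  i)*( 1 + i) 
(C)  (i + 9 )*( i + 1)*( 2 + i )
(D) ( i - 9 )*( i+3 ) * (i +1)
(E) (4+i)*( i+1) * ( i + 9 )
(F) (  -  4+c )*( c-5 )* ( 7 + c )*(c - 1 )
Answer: B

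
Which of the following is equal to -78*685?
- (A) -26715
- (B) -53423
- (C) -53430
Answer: C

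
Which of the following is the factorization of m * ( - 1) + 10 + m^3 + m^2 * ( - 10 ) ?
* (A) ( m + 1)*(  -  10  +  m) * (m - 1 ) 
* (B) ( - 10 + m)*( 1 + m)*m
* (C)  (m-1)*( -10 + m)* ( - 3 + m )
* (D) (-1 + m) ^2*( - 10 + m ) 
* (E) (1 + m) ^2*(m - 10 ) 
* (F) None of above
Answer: A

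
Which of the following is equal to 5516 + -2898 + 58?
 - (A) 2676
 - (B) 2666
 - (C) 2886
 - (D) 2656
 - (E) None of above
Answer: A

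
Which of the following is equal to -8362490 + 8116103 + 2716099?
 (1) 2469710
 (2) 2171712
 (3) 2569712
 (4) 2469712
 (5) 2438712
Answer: 4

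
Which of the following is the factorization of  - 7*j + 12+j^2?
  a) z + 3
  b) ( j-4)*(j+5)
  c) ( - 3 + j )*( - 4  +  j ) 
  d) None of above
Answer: c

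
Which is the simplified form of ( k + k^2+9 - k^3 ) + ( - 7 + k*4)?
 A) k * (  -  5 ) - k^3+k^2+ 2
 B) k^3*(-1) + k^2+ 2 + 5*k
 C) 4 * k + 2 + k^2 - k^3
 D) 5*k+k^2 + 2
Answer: B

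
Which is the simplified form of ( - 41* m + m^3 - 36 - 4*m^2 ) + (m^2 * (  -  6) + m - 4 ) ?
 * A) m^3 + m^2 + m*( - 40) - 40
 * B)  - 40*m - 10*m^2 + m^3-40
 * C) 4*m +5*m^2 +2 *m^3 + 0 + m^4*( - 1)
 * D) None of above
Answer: B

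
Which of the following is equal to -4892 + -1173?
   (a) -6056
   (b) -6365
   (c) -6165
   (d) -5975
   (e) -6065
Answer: e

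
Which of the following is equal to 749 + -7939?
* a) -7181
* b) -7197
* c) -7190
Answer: c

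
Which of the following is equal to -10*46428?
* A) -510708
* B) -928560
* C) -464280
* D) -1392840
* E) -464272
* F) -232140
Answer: C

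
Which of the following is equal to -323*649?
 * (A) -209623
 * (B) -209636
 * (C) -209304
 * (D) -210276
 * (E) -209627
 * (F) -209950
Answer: E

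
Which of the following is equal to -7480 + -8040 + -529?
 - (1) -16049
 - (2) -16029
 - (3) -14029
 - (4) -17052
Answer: 1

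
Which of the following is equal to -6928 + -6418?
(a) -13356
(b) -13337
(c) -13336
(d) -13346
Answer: d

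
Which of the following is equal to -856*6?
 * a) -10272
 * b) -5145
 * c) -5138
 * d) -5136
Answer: d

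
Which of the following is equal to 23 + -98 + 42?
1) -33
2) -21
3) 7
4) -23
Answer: 1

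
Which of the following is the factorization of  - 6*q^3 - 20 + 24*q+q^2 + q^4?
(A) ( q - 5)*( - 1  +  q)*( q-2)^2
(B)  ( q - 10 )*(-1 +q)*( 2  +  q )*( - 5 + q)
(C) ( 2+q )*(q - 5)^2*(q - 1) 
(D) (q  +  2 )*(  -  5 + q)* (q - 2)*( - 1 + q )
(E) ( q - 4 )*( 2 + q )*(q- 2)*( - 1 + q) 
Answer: D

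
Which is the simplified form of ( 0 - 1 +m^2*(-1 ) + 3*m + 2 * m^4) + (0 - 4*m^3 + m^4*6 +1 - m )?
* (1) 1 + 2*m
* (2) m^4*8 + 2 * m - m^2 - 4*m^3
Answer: 2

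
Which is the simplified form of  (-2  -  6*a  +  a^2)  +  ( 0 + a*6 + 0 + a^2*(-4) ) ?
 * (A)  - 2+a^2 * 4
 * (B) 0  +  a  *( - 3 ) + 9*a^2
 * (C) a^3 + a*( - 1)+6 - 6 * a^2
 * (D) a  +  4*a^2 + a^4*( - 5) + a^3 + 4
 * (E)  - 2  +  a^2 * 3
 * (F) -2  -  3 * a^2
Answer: F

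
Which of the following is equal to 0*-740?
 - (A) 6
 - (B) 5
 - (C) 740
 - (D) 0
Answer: D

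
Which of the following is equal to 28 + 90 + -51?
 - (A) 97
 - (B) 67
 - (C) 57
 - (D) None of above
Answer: B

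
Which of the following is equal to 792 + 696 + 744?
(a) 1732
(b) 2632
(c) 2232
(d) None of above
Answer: c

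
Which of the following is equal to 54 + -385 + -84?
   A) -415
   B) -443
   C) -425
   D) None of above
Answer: A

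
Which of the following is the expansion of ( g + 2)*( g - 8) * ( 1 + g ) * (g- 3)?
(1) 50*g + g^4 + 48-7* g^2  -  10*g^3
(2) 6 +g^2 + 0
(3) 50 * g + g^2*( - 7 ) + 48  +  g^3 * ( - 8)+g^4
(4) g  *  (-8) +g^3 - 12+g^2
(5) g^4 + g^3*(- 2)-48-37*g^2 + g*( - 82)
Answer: 3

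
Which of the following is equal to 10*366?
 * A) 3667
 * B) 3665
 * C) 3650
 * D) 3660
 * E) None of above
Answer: D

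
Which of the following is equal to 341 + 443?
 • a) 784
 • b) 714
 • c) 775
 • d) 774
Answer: a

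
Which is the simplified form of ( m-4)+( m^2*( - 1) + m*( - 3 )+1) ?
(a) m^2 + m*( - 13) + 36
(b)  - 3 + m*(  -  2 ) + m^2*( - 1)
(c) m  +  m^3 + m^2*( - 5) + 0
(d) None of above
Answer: b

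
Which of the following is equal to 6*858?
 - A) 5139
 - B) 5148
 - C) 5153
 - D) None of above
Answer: B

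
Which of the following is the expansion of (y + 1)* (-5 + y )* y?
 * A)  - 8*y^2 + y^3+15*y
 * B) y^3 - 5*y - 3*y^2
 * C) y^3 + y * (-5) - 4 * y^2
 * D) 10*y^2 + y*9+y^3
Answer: C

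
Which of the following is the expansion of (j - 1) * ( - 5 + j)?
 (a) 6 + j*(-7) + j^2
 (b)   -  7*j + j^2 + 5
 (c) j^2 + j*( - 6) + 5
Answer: c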